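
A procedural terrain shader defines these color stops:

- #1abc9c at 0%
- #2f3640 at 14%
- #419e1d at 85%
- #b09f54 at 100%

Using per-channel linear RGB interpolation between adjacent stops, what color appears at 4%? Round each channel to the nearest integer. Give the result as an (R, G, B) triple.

(32, 150, 130)

4% lies between the 0% and 14% stops, so the local fraction is t = (4 − 0)/(14 − 0) = 4/14 ≈ 0.2857.
#1abc9c → (26, 188, 156); #2f3640 → (47, 54, 64).
R = 26 + 0.2857 × (47 − 26) = 32 → 32
G = 188 + 0.2857 × (54 − 188) = 149.716 → 150
B = 156 + 0.2857 × (64 − 156) = 129.716 → 130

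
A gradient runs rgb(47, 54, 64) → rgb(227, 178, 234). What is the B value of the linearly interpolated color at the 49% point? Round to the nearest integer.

147

B = 64 + 0.49 × (234 − 64) = 147.3 → 147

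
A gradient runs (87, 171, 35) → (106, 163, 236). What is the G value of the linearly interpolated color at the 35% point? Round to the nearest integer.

G = 171 + 0.35 × (163 − 171) = 168.2 → 168

168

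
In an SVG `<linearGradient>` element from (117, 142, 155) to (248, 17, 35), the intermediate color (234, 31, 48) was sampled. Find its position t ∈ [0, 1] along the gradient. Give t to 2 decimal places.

0.89

Invert the lerp on the R channel (largest span, 131): t = (234 − 117) / (248 − 117) = 117/131 = 0.89313.
Check on G: (31 − 142)/(17 − 142) = 0.888 ✓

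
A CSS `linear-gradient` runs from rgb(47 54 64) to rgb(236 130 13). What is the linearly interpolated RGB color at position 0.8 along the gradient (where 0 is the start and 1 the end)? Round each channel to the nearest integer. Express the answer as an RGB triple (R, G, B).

(198, 115, 23)

R = 47 + 0.8 × (236 − 47) = 47 + 0.8 × 189 = 198.2 → 198
G = 54 + 0.8 × (130 − 54) = 54 + 0.8 × 76 = 114.8 → 115
B = 64 + 0.8 × (13 − 64) = 64 + 0.8 × -51 = 23.2 → 23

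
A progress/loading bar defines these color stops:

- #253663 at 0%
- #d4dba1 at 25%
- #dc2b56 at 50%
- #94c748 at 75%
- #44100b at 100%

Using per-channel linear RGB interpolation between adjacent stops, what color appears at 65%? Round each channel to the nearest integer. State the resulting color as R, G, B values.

65% lies between the 50% and 75% stops, so the local fraction is t = (65 − 50)/(75 − 50) = 15/25 ≈ 0.6.
#dc2b56 → (220, 43, 86); #94c748 → (148, 199, 72).
R = 220 + 0.6 × (148 − 220) = 176.8 → 177
G = 43 + 0.6 × (199 − 43) = 136.6 → 137
B = 86 + 0.6 × (72 − 86) = 77.6 → 78

(177, 137, 78)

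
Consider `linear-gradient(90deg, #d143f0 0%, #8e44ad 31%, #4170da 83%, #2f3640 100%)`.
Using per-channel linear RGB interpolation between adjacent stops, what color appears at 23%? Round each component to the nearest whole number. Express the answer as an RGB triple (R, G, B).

(159, 68, 190)

23% lies between the 0% and 31% stops, so the local fraction is t = (23 − 0)/(31 − 0) = 23/31 ≈ 0.7419.
#d143f0 → (209, 67, 240); #8e44ad → (142, 68, 173).
R = 209 + 0.7419 × (142 − 209) = 159.293 → 159
G = 67 + 0.7419 × (68 − 67) = 67.742 → 68
B = 240 + 0.7419 × (173 − 240) = 190.293 → 190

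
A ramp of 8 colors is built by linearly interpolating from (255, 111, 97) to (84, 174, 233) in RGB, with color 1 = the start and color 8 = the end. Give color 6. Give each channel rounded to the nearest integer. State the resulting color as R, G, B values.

With 8 swatches and endpoints inclusive, swatch 6 sits at t = (6 − 1)/(8 − 1) = 5/7 ≈ 0.7143.
R = 255 + 0.7143 × (84 − 255) = 132.855 → 133
G = 111 + 0.7143 × (174 − 111) = 156.001 → 156
B = 97 + 0.7143 × (233 − 97) = 194.145 → 194

(133, 156, 194)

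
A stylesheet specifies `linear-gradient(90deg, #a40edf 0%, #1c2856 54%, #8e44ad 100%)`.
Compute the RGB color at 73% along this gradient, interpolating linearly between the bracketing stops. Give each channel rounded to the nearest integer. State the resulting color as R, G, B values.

(75, 52, 122)

73% lies between the 54% and 100% stops, so the local fraction is t = (73 − 54)/(100 − 54) = 19/46 ≈ 0.413.
#1c2856 → (28, 40, 86); #8e44ad → (142, 68, 173).
R = 28 + 0.413 × (142 − 28) = 75.082 → 75
G = 40 + 0.413 × (68 − 40) = 51.564 → 52
B = 86 + 0.413 × (173 − 86) = 121.931 → 122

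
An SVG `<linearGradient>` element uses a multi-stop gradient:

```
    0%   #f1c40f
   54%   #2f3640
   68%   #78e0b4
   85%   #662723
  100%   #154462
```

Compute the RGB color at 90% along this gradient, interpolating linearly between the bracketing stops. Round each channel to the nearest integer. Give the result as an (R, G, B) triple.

(75, 49, 56)

90% lies between the 85% and 100% stops, so the local fraction is t = (90 − 85)/(100 − 85) = 5/15 ≈ 0.3333.
#662723 → (102, 39, 35); #154462 → (21, 68, 98).
R = 102 + 0.3333 × (21 − 102) = 75.003 → 75
G = 39 + 0.3333 × (68 − 39) = 48.666 → 49
B = 35 + 0.3333 × (98 − 35) = 55.998 → 56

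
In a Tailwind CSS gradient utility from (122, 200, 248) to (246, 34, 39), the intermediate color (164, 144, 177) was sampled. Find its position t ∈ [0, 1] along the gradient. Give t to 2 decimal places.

Invert the lerp on the B channel (largest span, 209): t = (177 − 248) / (39 − 248) = -71/-209 = 0.33971.
Check on R: (164 − 122)/(246 − 122) = 0.3387 ✓

0.34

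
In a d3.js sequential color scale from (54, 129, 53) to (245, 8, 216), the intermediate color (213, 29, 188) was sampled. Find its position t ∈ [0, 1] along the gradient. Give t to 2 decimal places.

0.83

Invert the lerp on the R channel (largest span, 191): t = (213 − 54) / (245 − 54) = 159/191 = 0.83246.
Check on G: (29 − 129)/(8 − 129) = 0.8264 ✓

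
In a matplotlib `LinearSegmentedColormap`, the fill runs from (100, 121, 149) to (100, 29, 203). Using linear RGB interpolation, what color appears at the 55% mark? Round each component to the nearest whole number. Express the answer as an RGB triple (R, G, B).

(100, 70, 179)

55% corresponds to t = 0.55.
R = 100 + 0.55 × (100 − 100) = 100 + 0.55 × 0 = 100 → 100
G = 121 + 0.55 × (29 − 121) = 121 + 0.55 × -92 = 70.4 → 70
B = 149 + 0.55 × (203 − 149) = 149 + 0.55 × 54 = 178.7 → 179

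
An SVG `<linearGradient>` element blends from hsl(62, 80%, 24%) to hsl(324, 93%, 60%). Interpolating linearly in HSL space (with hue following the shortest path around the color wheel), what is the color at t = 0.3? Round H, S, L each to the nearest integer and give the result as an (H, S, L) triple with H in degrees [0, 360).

Hue: 324 − 62 = 262°, but |262| > 180 so the shorter arc goes the other way: Δh = 262 − 360 = -98°.
H = 62 + 0.3 × (-98) = 32.6 → 33°
S = 80 + 0.3 × (93 − 80) = 83.9 → 84%
L = 24 + 0.3 × (60 − 24) = 34.8 → 35%

(33, 84, 35)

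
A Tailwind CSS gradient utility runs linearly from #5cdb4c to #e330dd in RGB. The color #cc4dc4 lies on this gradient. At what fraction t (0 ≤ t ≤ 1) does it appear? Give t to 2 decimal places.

0.83

Invert the lerp on the G channel (largest span, 171): t = (77 − 219) / (48 − 219) = -142/-171 = 0.83041.
Check on R: (204 − 92)/(227 − 92) = 0.8296 ✓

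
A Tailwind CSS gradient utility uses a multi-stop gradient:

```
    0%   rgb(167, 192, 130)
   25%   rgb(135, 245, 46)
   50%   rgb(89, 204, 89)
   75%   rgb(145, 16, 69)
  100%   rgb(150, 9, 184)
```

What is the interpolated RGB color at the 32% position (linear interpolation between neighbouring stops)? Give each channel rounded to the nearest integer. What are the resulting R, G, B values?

32% lies between the 25% and 50% stops, so the local fraction is t = (32 − 25)/(50 − 25) = 7/25 ≈ 0.28.
R = 135 + 0.28 × (89 − 135) = 122.12 → 122
G = 245 + 0.28 × (204 − 245) = 233.52 → 234
B = 46 + 0.28 × (89 − 46) = 58.04 → 58

(122, 234, 58)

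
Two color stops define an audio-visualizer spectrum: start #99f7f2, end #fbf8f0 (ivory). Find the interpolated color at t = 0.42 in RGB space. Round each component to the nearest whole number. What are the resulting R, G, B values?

#99f7f2 → (153, 247, 242); #fbf8f0 → (251, 248, 240).
R = 153 + 0.42 × (251 − 153) = 153 + 0.42 × 98 = 194.16 → 194
G = 247 + 0.42 × (248 − 247) = 247 + 0.42 × 1 = 247.42 → 247
B = 242 + 0.42 × (240 − 242) = 242 + 0.42 × -2 = 241.16 → 241
So the blended color is (194, 247, 241), about #c2f7f1.

(194, 247, 241)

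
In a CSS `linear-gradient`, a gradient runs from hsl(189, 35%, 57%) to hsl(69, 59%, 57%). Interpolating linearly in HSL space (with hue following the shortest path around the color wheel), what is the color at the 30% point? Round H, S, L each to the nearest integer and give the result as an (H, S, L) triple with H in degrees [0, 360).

Hue arc: Δh = 69 − 189 = -120° (|Δh| ≤ 180, already the shorter path).
H = 189 + 0.3 × (-120) = 153 → 153°
S = 35 + 0.3 × (59 − 35) = 42.2 → 42%
L = 57 + 0.3 × (57 − 57) = 57 → 57%

(153, 42, 57)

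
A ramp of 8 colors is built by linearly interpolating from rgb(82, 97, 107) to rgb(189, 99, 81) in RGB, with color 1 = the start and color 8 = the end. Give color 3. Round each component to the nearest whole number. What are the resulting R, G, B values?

(113, 98, 100)

With 8 swatches and endpoints inclusive, swatch 3 sits at t = (3 − 1)/(8 − 1) = 2/7 ≈ 0.2857.
R = 82 + 0.2857 × (189 − 82) = 112.57 → 113
G = 97 + 0.2857 × (99 − 97) = 97.571 → 98
B = 107 + 0.2857 × (81 − 107) = 99.572 → 100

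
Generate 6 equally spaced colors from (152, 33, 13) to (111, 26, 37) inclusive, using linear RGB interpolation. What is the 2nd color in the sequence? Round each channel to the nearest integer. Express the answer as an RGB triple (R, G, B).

(144, 32, 18)

With 6 swatches and endpoints inclusive, swatch 2 sits at t = (2 − 1)/(6 − 1) = 1/5 ≈ 0.2.
R = 152 + 0.2 × (111 − 152) = 143.8 → 144
G = 33 + 0.2 × (26 − 33) = 31.6 → 32
B = 13 + 0.2 × (37 − 13) = 17.8 → 18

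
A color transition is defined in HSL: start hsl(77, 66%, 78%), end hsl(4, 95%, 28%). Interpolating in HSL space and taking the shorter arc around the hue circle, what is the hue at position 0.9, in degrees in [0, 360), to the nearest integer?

Hue arc: Δh = 4 − 77 = -73° (|Δh| ≤ 180, already the shorter path).
H = 77 + 0.9 × (-73) = 11.3 → 11°

11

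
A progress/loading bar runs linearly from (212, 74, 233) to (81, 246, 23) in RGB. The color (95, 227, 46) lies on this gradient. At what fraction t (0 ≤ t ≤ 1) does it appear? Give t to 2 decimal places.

Invert the lerp on the B channel (largest span, 210): t = (46 − 233) / (23 − 233) = -187/-210 = 0.89048.
Check on R: (95 − 212)/(81 − 212) = 0.8931 ✓

0.89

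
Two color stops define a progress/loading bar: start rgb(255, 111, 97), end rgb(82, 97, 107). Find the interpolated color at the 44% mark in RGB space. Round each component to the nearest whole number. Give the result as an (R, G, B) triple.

(179, 105, 101)

44% corresponds to t = 0.44.
R = 255 + 0.44 × (82 − 255) = 255 + 0.44 × -173 = 178.88 → 179
G = 111 + 0.44 × (97 − 111) = 111 + 0.44 × -14 = 104.84 → 105
B = 97 + 0.44 × (107 − 97) = 97 + 0.44 × 10 = 101.4 → 101
So the blended color is (179, 105, 101), about #b36965.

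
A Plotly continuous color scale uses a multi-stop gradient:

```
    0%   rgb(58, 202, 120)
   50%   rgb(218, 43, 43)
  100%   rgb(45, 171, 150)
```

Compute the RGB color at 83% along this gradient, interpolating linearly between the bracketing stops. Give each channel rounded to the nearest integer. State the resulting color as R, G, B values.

83% lies between the 50% and 100% stops, so the local fraction is t = (83 − 50)/(100 − 50) = 33/50 ≈ 0.66.
R = 218 + 0.66 × (45 − 218) = 103.82 → 104
G = 43 + 0.66 × (171 − 43) = 127.48 → 127
B = 43 + 0.66 × (150 − 43) = 113.62 → 114

(104, 127, 114)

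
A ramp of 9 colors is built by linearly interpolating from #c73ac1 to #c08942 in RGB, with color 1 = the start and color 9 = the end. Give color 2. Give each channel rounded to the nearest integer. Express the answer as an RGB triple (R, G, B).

With 9 swatches and endpoints inclusive, swatch 2 sits at t = (2 − 1)/(9 − 1) = 1/8 ≈ 0.125.
#c73ac1 → (199, 58, 193); #c08942 → (192, 137, 66).
R = 199 + 0.125 × (192 − 199) = 198.125 → 198
G = 58 + 0.125 × (137 − 58) = 67.875 → 68
B = 193 + 0.125 × (66 − 193) = 177.125 → 177

(198, 68, 177)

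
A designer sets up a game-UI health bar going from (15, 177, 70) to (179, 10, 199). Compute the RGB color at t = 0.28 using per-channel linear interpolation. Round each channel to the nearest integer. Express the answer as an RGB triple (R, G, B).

(61, 130, 106)

R = 15 + 0.28 × (179 − 15) = 15 + 0.28 × 164 = 60.92 → 61
G = 177 + 0.28 × (10 − 177) = 177 + 0.28 × -167 = 130.24 → 130
B = 70 + 0.28 × (199 − 70) = 70 + 0.28 × 129 = 106.12 → 106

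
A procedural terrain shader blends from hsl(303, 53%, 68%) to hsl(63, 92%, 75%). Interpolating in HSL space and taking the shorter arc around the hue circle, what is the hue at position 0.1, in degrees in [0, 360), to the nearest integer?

315

Hue: 63 − 303 = -240°, but |-240| > 180 so the shorter arc goes the other way: Δh = -240 + 360 = 120°.
H = 303 + 0.1 × (120) = 315 → 315°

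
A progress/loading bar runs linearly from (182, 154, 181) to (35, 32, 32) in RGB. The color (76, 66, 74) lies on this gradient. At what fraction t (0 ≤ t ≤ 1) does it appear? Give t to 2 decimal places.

0.72

Invert the lerp on the B channel (largest span, 149): t = (74 − 181) / (32 − 181) = -107/-149 = 0.71812.
Check on R: (76 − 182)/(35 − 182) = 0.7211 ✓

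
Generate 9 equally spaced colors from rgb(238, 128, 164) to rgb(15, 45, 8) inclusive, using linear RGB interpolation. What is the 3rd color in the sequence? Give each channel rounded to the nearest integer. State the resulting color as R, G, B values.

With 9 swatches and endpoints inclusive, swatch 3 sits at t = (3 − 1)/(9 − 1) = 2/8 ≈ 0.25.
R = 238 + 0.25 × (15 − 238) = 182.25 → 182
G = 128 + 0.25 × (45 − 128) = 107.25 → 107
B = 164 + 0.25 × (8 − 164) = 125 → 125

(182, 107, 125)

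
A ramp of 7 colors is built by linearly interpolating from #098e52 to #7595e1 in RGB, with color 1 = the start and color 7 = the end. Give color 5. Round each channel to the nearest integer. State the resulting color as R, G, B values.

(81, 147, 177)

With 7 swatches and endpoints inclusive, swatch 5 sits at t = (5 − 1)/(7 − 1) = 4/6 ≈ 0.6667.
#098e52 → (9, 142, 82); #7595e1 → (117, 149, 225).
R = 9 + 0.6667 × (117 − 9) = 81.004 → 81
G = 142 + 0.6667 × (149 − 142) = 146.667 → 147
B = 82 + 0.6667 × (225 − 82) = 177.338 → 177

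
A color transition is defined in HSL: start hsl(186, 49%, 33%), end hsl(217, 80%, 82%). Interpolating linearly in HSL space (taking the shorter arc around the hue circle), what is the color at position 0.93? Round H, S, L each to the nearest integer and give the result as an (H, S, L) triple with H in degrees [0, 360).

Hue arc: Δh = 217 − 186 = 31° (|Δh| ≤ 180, already the shorter path).
H = 186 + 0.93 × (31) = 214.83 → 215°
S = 49 + 0.93 × (80 − 49) = 77.83 → 78%
L = 33 + 0.93 × (82 − 33) = 78.57 → 79%

(215, 78, 79)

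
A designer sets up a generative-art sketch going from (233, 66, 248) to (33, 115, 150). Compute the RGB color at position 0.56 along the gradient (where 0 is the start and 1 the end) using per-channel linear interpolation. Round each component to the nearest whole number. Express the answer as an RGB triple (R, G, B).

(121, 93, 193)

R = 233 + 0.56 × (33 − 233) = 233 + 0.56 × -200 = 121 → 121
G = 66 + 0.56 × (115 − 66) = 66 + 0.56 × 49 = 93.44 → 93
B = 248 + 0.56 × (150 − 248) = 248 + 0.56 × -98 = 193.12 → 193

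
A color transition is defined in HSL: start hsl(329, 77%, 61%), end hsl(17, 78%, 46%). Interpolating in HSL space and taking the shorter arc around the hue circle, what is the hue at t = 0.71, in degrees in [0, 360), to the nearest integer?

Hue: 17 − 329 = -312°, but |-312| > 180 so the shorter arc goes the other way: Δh = -312 + 360 = 48°.
H = 329 + 0.71 × (48) = 363.08 → 363 → 363 mod 360 = 3°

3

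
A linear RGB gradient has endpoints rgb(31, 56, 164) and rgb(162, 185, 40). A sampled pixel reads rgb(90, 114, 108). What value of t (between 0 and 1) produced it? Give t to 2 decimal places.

0.45

Invert the lerp on the R channel (largest span, 131): t = (90 − 31) / (162 − 31) = 59/131 = 0.45038.
Check on G: (114 − 56)/(185 − 56) = 0.4496 ✓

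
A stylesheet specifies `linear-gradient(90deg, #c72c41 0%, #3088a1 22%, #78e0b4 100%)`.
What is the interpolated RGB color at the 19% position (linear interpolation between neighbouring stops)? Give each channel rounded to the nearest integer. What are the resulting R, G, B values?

19% lies between the 0% and 22% stops, so the local fraction is t = (19 − 0)/(22 − 0) = 19/22 ≈ 0.8636.
#c72c41 → (199, 44, 65); #3088a1 → (48, 136, 161).
R = 199 + 0.8636 × (48 − 199) = 68.596 → 69
G = 44 + 0.8636 × (136 − 44) = 123.451 → 123
B = 65 + 0.8636 × (161 − 65) = 147.906 → 148

(69, 123, 148)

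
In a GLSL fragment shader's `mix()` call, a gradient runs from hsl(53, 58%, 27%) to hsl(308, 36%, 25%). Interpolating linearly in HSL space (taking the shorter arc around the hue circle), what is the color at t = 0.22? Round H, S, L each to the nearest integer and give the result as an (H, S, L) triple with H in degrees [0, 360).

Hue: 308 − 53 = 255°, but |255| > 180 so the shorter arc goes the other way: Δh = 255 − 360 = -105°.
H = 53 + 0.22 × (-105) = 29.9 → 30°
S = 58 + 0.22 × (36 − 58) = 53.16 → 53%
L = 27 + 0.22 × (25 − 27) = 26.56 → 27%

(30, 53, 27)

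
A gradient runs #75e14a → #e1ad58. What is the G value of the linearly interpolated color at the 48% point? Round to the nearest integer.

G₁ = 225 (from #75e14a), G₂ = 173 (from #e1ad58).
G = 225 + 0.48 × (173 − 225) = 200.04 → 200

200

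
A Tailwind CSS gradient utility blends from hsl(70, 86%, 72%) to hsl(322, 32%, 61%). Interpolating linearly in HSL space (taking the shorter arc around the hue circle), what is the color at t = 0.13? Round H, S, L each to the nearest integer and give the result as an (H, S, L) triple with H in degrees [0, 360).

Hue: 322 − 70 = 252°, but |252| > 180 so the shorter arc goes the other way: Δh = 252 − 360 = -108°.
H = 70 + 0.13 × (-108) = 55.96 → 56°
S = 86 + 0.13 × (32 − 86) = 78.98 → 79%
L = 72 + 0.13 × (61 − 72) = 70.57 → 71%

(56, 79, 71)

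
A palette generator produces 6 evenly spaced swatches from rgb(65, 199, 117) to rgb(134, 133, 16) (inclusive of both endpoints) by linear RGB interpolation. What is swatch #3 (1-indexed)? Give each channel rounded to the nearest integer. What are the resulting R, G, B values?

With 6 swatches and endpoints inclusive, swatch 3 sits at t = (3 − 1)/(6 − 1) = 2/5 ≈ 0.4.
R = 65 + 0.4 × (134 − 65) = 92.6 → 93
G = 199 + 0.4 × (133 − 199) = 172.6 → 173
B = 117 + 0.4 × (16 − 117) = 76.6 → 77

(93, 173, 77)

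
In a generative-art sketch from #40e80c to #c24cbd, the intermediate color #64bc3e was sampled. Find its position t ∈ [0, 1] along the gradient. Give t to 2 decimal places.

Invert the lerp on the B channel (largest span, 177): t = (62 − 12) / (189 − 12) = 50/177 = 0.28249.
Check on R: (100 − 64)/(194 − 64) = 0.2769 ✓

0.28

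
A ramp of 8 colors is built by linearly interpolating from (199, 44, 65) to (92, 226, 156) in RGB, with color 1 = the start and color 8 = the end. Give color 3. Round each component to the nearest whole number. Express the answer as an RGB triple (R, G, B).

(168, 96, 91)

With 8 swatches and endpoints inclusive, swatch 3 sits at t = (3 − 1)/(8 − 1) = 2/7 ≈ 0.2857.
R = 199 + 0.2857 × (92 − 199) = 168.43 → 168
G = 44 + 0.2857 × (226 − 44) = 95.997 → 96
B = 65 + 0.2857 × (156 − 65) = 90.999 → 91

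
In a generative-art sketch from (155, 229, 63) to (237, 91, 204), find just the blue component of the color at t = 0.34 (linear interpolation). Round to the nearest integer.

111

B = 63 + 0.34 × (204 − 63) = 110.94 → 111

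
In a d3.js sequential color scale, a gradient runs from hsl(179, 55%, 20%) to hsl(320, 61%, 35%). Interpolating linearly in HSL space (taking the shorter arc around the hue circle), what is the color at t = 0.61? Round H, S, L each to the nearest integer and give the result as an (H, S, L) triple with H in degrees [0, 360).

(265, 59, 29)

Hue arc: Δh = 320 − 179 = 141° (|Δh| ≤ 180, already the shorter path).
H = 179 + 0.61 × (141) = 265.01 → 265°
S = 55 + 0.61 × (61 − 55) = 58.66 → 59%
L = 20 + 0.61 × (35 − 20) = 29.15 → 29%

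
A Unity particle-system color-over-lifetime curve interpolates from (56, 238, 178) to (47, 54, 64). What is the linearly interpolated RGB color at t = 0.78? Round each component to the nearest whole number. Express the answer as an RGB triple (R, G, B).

(49, 94, 89)

R = 56 + 0.78 × (47 − 56) = 56 + 0.78 × -9 = 48.98 → 49
G = 238 + 0.78 × (54 − 238) = 238 + 0.78 × -184 = 94.48 → 94
B = 178 + 0.78 × (64 − 178) = 178 + 0.78 × -114 = 89.08 → 89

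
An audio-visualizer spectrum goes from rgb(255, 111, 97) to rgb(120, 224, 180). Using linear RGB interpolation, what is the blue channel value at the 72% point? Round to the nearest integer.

157

B = 97 + 0.72 × (180 − 97) = 156.76 → 157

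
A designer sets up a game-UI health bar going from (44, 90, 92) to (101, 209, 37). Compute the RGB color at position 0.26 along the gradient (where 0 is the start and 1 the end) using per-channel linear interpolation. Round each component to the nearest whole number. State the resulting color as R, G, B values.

(59, 121, 78)

R = 44 + 0.26 × (101 − 44) = 44 + 0.26 × 57 = 58.82 → 59
G = 90 + 0.26 × (209 − 90) = 90 + 0.26 × 119 = 120.94 → 121
B = 92 + 0.26 × (37 − 92) = 92 + 0.26 × -55 = 77.7 → 78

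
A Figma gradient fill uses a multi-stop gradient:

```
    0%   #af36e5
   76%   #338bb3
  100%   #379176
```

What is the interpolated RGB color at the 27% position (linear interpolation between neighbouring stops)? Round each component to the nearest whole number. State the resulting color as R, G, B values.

(131, 84, 211)

27% lies between the 0% and 76% stops, so the local fraction is t = (27 − 0)/(76 − 0) = 27/76 ≈ 0.3553.
#af36e5 → (175, 54, 229); #338bb3 → (51, 139, 179).
R = 175 + 0.3553 × (51 − 175) = 130.943 → 131
G = 54 + 0.3553 × (139 − 54) = 84.201 → 84
B = 229 + 0.3553 × (179 − 229) = 211.235 → 211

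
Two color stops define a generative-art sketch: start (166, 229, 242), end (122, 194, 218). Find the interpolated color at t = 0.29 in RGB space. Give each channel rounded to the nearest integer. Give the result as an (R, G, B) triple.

(153, 219, 235)

R = 166 + 0.29 × (122 − 166) = 166 + 0.29 × -44 = 153.24 → 153
G = 229 + 0.29 × (194 − 229) = 229 + 0.29 × -35 = 218.85 → 219
B = 242 + 0.29 × (218 − 242) = 242 + 0.29 × -24 = 235.04 → 235
So the blended color is (153, 219, 235), about #99dbeb.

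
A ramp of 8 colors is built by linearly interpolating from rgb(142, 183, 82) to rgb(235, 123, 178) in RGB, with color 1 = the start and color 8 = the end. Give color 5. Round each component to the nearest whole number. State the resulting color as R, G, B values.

With 8 swatches and endpoints inclusive, swatch 5 sits at t = (5 − 1)/(8 − 1) = 4/7 ≈ 0.5714.
R = 142 + 0.5714 × (235 − 142) = 195.14 → 195
G = 183 + 0.5714 × (123 − 183) = 148.716 → 149
B = 82 + 0.5714 × (178 − 82) = 136.854 → 137

(195, 149, 137)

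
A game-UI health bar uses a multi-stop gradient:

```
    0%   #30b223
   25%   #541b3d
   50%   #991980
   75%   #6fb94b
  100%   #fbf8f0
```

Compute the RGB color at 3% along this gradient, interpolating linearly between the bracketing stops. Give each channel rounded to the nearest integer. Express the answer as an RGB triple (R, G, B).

3% lies between the 0% and 25% stops, so the local fraction is t = (3 − 0)/(25 − 0) = 3/25 ≈ 0.12.
#30b223 → (48, 178, 35); #541b3d → (84, 27, 61).
R = 48 + 0.12 × (84 − 48) = 52.32 → 52
G = 178 + 0.12 × (27 − 178) = 159.88 → 160
B = 35 + 0.12 × (61 − 35) = 38.12 → 38

(52, 160, 38)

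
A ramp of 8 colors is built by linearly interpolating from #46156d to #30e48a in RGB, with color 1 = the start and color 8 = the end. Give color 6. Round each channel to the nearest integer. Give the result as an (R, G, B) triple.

With 8 swatches and endpoints inclusive, swatch 6 sits at t = (6 − 1)/(8 − 1) = 5/7 ≈ 0.7143.
#46156d → (70, 21, 109); #30e48a → (48, 228, 138).
R = 70 + 0.7143 × (48 − 70) = 54.285 → 54
G = 21 + 0.7143 × (228 − 21) = 168.86 → 169
B = 109 + 0.7143 × (138 − 109) = 129.715 → 130

(54, 169, 130)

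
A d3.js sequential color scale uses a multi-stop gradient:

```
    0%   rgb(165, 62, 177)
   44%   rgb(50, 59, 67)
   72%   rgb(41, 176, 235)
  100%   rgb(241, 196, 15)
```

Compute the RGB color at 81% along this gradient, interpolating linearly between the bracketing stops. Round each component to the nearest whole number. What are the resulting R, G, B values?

(105, 182, 164)

81% lies between the 72% and 100% stops, so the local fraction is t = (81 − 72)/(100 − 72) = 9/28 ≈ 0.3214.
R = 41 + 0.3214 × (241 − 41) = 105.28 → 105
G = 176 + 0.3214 × (196 − 176) = 182.428 → 182
B = 235 + 0.3214 × (15 − 235) = 164.292 → 164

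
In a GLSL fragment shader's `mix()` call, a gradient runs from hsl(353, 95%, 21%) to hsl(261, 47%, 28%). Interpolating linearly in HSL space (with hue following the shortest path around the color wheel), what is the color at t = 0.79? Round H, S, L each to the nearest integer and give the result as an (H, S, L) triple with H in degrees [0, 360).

(280, 57, 27)

Hue arc: Δh = 261 − 353 = -92° (|Δh| ≤ 180, already the shorter path).
H = 353 + 0.79 × (-92) = 280.32 → 280°
S = 95 + 0.79 × (47 − 95) = 57.08 → 57%
L = 21 + 0.79 × (28 − 21) = 26.53 → 27%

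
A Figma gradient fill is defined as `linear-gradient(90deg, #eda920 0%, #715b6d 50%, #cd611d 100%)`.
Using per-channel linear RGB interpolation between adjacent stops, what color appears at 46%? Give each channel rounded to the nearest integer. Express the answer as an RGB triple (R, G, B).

(123, 97, 103)

46% lies between the 0% and 50% stops, so the local fraction is t = (46 − 0)/(50 − 0) = 46/50 ≈ 0.92.
#eda920 → (237, 169, 32); #715b6d → (113, 91, 109).
R = 237 + 0.92 × (113 − 237) = 122.92 → 123
G = 169 + 0.92 × (91 − 169) = 97.24 → 97
B = 32 + 0.92 × (109 − 32) = 102.84 → 103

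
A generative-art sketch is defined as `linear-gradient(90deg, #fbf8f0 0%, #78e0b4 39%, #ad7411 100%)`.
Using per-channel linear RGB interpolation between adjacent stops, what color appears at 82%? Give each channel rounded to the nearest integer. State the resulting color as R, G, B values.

(157, 148, 65)

82% lies between the 39% and 100% stops, so the local fraction is t = (82 − 39)/(100 − 39) = 43/61 ≈ 0.7049.
#78e0b4 → (120, 224, 180); #ad7411 → (173, 116, 17).
R = 120 + 0.7049 × (173 − 120) = 157.36 → 157
G = 224 + 0.7049 × (116 − 224) = 147.871 → 148
B = 180 + 0.7049 × (17 − 180) = 65.101 → 65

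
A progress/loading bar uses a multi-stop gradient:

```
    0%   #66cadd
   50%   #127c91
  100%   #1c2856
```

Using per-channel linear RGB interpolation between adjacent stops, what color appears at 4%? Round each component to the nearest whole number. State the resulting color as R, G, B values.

4% lies between the 0% and 50% stops, so the local fraction is t = (4 − 0)/(50 − 0) = 4/50 ≈ 0.08.
#66cadd → (102, 202, 221); #127c91 → (18, 124, 145).
R = 102 + 0.08 × (18 − 102) = 95.28 → 95
G = 202 + 0.08 × (124 − 202) = 195.76 → 196
B = 221 + 0.08 × (145 − 221) = 214.92 → 215

(95, 196, 215)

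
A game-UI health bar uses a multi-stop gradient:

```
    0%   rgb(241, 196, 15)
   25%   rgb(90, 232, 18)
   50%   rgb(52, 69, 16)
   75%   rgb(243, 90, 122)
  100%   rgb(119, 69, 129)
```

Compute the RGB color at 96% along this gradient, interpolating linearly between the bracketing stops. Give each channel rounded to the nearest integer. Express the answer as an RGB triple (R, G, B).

96% lies between the 75% and 100% stops, so the local fraction is t = (96 − 75)/(100 − 75) = 21/25 ≈ 0.84.
R = 243 + 0.84 × (119 − 243) = 138.84 → 139
G = 90 + 0.84 × (69 − 90) = 72.36 → 72
B = 122 + 0.84 × (129 − 122) = 127.88 → 128

(139, 72, 128)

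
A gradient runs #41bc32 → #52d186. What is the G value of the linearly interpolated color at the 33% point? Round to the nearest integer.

195

G₁ = 188 (from #41bc32), G₂ = 209 (from #52d186).
G = 188 + 0.33 × (209 − 188) = 194.93 → 195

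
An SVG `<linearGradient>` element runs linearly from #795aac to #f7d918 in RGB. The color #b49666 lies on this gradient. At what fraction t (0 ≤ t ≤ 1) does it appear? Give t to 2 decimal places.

0.47

Invert the lerp on the B channel (largest span, 148): t = (102 − 172) / (24 − 172) = -70/-148 = 0.47297.
Check on R: (180 − 121)/(247 − 121) = 0.4683 ✓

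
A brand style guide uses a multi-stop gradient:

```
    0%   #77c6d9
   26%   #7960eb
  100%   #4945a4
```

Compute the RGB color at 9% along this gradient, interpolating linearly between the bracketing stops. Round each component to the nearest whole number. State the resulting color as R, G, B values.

(120, 163, 223)

9% lies between the 0% and 26% stops, so the local fraction is t = (9 − 0)/(26 − 0) = 9/26 ≈ 0.3462.
#77c6d9 → (119, 198, 217); #7960eb → (121, 96, 235).
R = 119 + 0.3462 × (121 − 119) = 119.692 → 120
G = 198 + 0.3462 × (96 − 198) = 162.688 → 163
B = 217 + 0.3462 × (235 − 217) = 223.232 → 223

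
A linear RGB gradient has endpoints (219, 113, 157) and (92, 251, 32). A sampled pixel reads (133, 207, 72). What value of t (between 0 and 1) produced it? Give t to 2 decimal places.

0.68

Invert the lerp on the G channel (largest span, 138): t = (207 − 113) / (251 − 113) = 94/138 = 0.68116.
Check on R: (133 − 219)/(92 − 219) = 0.6772 ✓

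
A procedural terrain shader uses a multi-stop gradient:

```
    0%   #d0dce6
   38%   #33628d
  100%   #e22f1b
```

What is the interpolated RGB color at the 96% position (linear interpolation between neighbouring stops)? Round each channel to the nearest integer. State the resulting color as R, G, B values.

96% lies between the 38% and 100% stops, so the local fraction is t = (96 − 38)/(100 − 38) = 58/62 ≈ 0.9355.
#33628d → (51, 98, 141); #e22f1b → (226, 47, 27).
R = 51 + 0.9355 × (226 − 51) = 214.713 → 215
G = 98 + 0.9355 × (47 − 98) = 50.289 → 50
B = 141 + 0.9355 × (27 − 141) = 34.353 → 34

(215, 50, 34)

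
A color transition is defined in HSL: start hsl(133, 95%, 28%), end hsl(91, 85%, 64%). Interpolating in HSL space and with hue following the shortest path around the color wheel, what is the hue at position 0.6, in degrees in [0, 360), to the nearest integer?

108

Hue arc: Δh = 91 − 133 = -42° (|Δh| ≤ 180, already the shorter path).
H = 133 + 0.6 × (-42) = 107.8 → 108°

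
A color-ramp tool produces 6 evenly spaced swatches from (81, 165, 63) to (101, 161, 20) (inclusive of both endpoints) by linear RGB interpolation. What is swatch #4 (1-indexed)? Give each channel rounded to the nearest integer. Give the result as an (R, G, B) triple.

(93, 163, 37)

With 6 swatches and endpoints inclusive, swatch 4 sits at t = (4 − 1)/(6 − 1) = 3/5 ≈ 0.6.
R = 81 + 0.6 × (101 − 81) = 93 → 93
G = 165 + 0.6 × (161 − 165) = 162.6 → 163
B = 63 + 0.6 × (20 − 63) = 37.2 → 37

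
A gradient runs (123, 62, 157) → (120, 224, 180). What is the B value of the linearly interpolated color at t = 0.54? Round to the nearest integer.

169

B = 157 + 0.54 × (180 − 157) = 169.42 → 169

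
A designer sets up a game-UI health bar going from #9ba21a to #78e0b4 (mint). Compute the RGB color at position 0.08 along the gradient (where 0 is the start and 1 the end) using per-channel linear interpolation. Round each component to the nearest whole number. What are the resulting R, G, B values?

(152, 167, 38)

#9ba21a → (155, 162, 26); #78e0b4 → (120, 224, 180).
R = 155 + 0.08 × (120 − 155) = 155 + 0.08 × -35 = 152.2 → 152
G = 162 + 0.08 × (224 − 162) = 162 + 0.08 × 62 = 166.96 → 167
B = 26 + 0.08 × (180 − 26) = 26 + 0.08 × 154 = 38.32 → 38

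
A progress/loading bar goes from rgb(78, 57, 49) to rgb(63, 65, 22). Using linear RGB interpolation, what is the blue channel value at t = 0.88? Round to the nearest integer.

25

B = 49 + 0.88 × (22 − 49) = 25.24 → 25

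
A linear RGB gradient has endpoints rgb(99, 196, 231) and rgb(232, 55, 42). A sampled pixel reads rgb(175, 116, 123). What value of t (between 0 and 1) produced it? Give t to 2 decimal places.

Invert the lerp on the B channel (largest span, 189): t = (123 − 231) / (42 − 231) = -108/-189 = 0.57143.
Check on R: (175 − 99)/(232 − 99) = 0.5714 ✓

0.57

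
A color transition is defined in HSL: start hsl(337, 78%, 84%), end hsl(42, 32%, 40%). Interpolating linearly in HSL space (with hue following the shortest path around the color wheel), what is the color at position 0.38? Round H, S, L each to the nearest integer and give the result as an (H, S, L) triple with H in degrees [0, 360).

(2, 61, 67)

Hue: 42 − 337 = -295°, but |-295| > 180 so the shorter arc goes the other way: Δh = -295 + 360 = 65°.
H = 337 + 0.38 × (65) = 361.7 → 362 → 362 mod 360 = 2°
S = 78 + 0.38 × (32 − 78) = 60.52 → 61%
L = 84 + 0.38 × (40 − 84) = 67.28 → 67%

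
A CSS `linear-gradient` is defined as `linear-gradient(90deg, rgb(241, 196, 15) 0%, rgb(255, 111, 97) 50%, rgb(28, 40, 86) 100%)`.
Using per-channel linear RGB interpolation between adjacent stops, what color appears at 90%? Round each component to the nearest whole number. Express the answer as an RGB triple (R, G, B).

(73, 54, 88)

90% lies between the 50% and 100% stops, so the local fraction is t = (90 − 50)/(100 − 50) = 40/50 ≈ 0.8.
R = 255 + 0.8 × (28 − 255) = 73.4 → 73
G = 111 + 0.8 × (40 − 111) = 54.2 → 54
B = 97 + 0.8 × (86 − 97) = 88.2 → 88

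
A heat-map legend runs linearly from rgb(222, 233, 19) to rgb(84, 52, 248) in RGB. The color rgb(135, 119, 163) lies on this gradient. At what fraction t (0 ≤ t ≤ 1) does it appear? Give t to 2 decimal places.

0.63

Invert the lerp on the B channel (largest span, 229): t = (163 − 19) / (248 − 19) = 144/229 = 0.62882.
Check on R: (135 − 222)/(84 − 222) = 0.6304 ✓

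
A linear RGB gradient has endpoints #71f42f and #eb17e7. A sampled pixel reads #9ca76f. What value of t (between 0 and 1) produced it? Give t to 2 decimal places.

Invert the lerp on the G channel (largest span, 221): t = (167 − 244) / (23 − 244) = -77/-221 = 0.34842.
Check on R: (156 − 113)/(235 − 113) = 0.3525 ✓

0.35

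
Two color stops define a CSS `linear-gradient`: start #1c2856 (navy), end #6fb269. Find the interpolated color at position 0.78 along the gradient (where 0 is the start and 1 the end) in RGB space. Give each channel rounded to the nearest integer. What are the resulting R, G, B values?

#1c2856 → (28, 40, 86); #6fb269 → (111, 178, 105).
R = 28 + 0.78 × (111 − 28) = 28 + 0.78 × 83 = 92.74 → 93
G = 40 + 0.78 × (178 − 40) = 40 + 0.78 × 138 = 147.64 → 148
B = 86 + 0.78 × (105 − 86) = 86 + 0.78 × 19 = 100.82 → 101

(93, 148, 101)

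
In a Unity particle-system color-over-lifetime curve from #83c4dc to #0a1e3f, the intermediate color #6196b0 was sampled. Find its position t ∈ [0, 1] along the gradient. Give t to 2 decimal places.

Invert the lerp on the G channel (largest span, 166): t = (150 − 196) / (30 − 196) = -46/-166 = 0.27711.
Check on R: (97 − 131)/(10 − 131) = 0.281 ✓

0.28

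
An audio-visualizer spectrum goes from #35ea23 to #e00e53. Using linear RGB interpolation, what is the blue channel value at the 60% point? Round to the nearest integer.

64

B₁ = 35 (from #35ea23), B₂ = 83 (from #e00e53).
B = 35 + 0.6 × (83 − 35) = 63.8 → 64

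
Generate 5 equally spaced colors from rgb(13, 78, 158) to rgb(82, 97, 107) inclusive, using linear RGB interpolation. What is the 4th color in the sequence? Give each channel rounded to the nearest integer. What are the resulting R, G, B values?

With 5 swatches and endpoints inclusive, swatch 4 sits at t = (4 − 1)/(5 − 1) = 3/4 ≈ 0.75.
R = 13 + 0.75 × (82 − 13) = 64.75 → 65
G = 78 + 0.75 × (97 − 78) = 92.25 → 92
B = 158 + 0.75 × (107 − 158) = 119.75 → 120

(65, 92, 120)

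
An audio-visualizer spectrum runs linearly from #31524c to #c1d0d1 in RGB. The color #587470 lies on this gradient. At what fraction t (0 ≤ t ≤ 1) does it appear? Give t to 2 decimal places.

0.27

Invert the lerp on the R channel (largest span, 144): t = (88 − 49) / (193 − 49) = 39/144 = 0.27083.
Check on G: (116 − 82)/(208 − 82) = 0.2698 ✓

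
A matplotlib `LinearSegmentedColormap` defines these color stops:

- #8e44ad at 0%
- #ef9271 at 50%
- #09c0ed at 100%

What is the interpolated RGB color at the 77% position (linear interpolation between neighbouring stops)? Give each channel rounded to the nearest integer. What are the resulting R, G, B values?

(115, 171, 180)

77% lies between the 50% and 100% stops, so the local fraction is t = (77 − 50)/(100 − 50) = 27/50 ≈ 0.54.
#ef9271 → (239, 146, 113); #09c0ed → (9, 192, 237).
R = 239 + 0.54 × (9 − 239) = 114.8 → 115
G = 146 + 0.54 × (192 − 146) = 170.84 → 171
B = 113 + 0.54 × (237 − 113) = 179.96 → 180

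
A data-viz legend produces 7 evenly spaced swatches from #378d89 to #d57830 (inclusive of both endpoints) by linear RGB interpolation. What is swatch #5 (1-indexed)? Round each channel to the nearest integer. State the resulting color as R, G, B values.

(160, 127, 78)

With 7 swatches and endpoints inclusive, swatch 5 sits at t = (5 − 1)/(7 − 1) = 4/6 ≈ 0.6667.
#378d89 → (55, 141, 137); #d57830 → (213, 120, 48).
R = 55 + 0.6667 × (213 − 55) = 160.339 → 160
G = 141 + 0.6667 × (120 − 141) = 126.999 → 127
B = 137 + 0.6667 × (48 − 137) = 77.664 → 78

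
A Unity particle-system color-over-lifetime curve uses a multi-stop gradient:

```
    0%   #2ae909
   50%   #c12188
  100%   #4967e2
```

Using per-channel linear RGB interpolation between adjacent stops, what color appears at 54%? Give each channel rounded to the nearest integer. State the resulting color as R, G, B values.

(183, 39, 143)

54% lies between the 50% and 100% stops, so the local fraction is t = (54 − 50)/(100 − 50) = 4/50 ≈ 0.08.
#c12188 → (193, 33, 136); #4967e2 → (73, 103, 226).
R = 193 + 0.08 × (73 − 193) = 183.4 → 183
G = 33 + 0.08 × (103 − 33) = 38.6 → 39
B = 136 + 0.08 × (226 − 136) = 143.2 → 143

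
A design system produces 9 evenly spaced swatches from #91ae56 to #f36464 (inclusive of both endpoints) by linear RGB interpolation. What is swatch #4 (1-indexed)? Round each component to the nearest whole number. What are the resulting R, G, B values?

(182, 146, 91)

With 9 swatches and endpoints inclusive, swatch 4 sits at t = (4 − 1)/(9 − 1) = 3/8 ≈ 0.375.
#91ae56 → (145, 174, 86); #f36464 → (243, 100, 100).
R = 145 + 0.375 × (243 − 145) = 181.75 → 182
G = 174 + 0.375 × (100 − 174) = 146.25 → 146
B = 86 + 0.375 × (100 − 86) = 91.25 → 91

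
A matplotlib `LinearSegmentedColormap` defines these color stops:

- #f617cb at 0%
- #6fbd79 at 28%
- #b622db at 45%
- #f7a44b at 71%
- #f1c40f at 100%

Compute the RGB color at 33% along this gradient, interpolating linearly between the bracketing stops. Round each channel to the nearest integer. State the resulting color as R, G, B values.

(132, 143, 150)

33% lies between the 28% and 45% stops, so the local fraction is t = (33 − 28)/(45 − 28) = 5/17 ≈ 0.2941.
#6fbd79 → (111, 189, 121); #b622db → (182, 34, 219).
R = 111 + 0.2941 × (182 − 111) = 131.881 → 132
G = 189 + 0.2941 × (34 − 189) = 143.415 → 143
B = 121 + 0.2941 × (219 − 121) = 149.822 → 150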